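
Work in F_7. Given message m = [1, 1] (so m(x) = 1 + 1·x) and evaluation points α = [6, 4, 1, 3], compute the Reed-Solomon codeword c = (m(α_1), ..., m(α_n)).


c = [0, 5, 2, 4]

Message polynomial: m(x) = 1 + 1·x (mod 7).
For each evaluation point α_i, compute m(α_i) mod 7:
  α_1 = 6: Horner steps 1 → 0, so m(6) = 0.
  α_2 = 4: Horner steps 1 → 5, so m(4) = 5.
  α_3 = 1: Horner steps 1 → 2, so m(1) = 2.
  α_4 = 3: Horner steps 1 → 4, so m(3) = 4.
Codeword c = [0, 5, 2, 4] ∈ F_7^4.


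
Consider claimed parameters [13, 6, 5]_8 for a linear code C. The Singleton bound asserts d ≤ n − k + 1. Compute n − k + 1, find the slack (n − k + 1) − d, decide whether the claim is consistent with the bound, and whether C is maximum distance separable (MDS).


Singleton RHS = n − k + 1 = 8, slack = 3, bound satisfied, not MDS.

Singleton bound: d ≤ n − k + 1.
Here n = 13, k = 6, so n − k + 1 = 8.
Given d = 5, check d ≤ 8: YES.
Slack = (n − k + 1) − d = 3.
The code is NOT MDS (slack = 3 > 0).
Description: the claimed parameters are [13, 6, 5]_8; such a code would be non-MDS.


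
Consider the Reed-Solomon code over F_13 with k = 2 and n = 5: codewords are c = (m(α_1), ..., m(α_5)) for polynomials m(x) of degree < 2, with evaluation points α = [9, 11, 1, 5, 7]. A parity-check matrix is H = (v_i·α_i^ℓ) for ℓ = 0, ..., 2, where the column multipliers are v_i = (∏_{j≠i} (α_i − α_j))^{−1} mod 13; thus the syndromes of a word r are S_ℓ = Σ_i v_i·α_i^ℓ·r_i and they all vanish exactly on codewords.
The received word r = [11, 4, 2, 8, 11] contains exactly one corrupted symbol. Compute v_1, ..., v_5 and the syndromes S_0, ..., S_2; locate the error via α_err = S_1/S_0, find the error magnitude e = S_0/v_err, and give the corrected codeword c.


S = (5, 6, 2), error at position 1, error magnitude e = 10, c = [1, 4, 2, 8, 11].

Step 1: column multipliers v_i = (∏_{j≠i}(α_i − α_j))^{−1} mod 13.
  i = 1 (α = 9): (9−11)(9−1)(9−5)(9−7) = (−2)·8·4·2 = −128 ≡ 2, so v_1 = 2^{−1} = 7 (mod 13).
  i = 2 (α = 11): (11−9)(11−1)(11−5)(11−7) = 2·10·6·4 = 480 ≡ 12, so v_2 = 12^{−1} = 12 (mod 13).
  i = 3 (α = 1): (1−9)(1−11)(1−5)(1−7) = (−8)·(−10)·(−4)·(−6) = 1920 ≡ 9, so v_3 = 9^{−1} = 3 (mod 13).
  i = 4 (α = 5): (5−9)(5−11)(5−1)(5−7) = (−4)·(−6)·4·(−2) = −192 ≡ 3, so v_4 = 3^{−1} = 9 (mod 13).
  i = 5 (α = 7): (7−9)(7−11)(7−1)(7−5) = (−2)·(−4)·6·2 = 96 ≡ 5, so v_5 = 5^{−1} = 8 (mod 13).
  v = [7, 12, 3, 9, 8].
Step 2: syndromes of r = [11, 4, 2, 8, 11] (all sums mod 13).
  S_0 = Σ v_i r_i = 7·11 + 12·4 + 3·2 + 9·8 + 8·11 = 291 ≡ 5.
  S_1 = Σ v_i α_i r_i = 7·9·11 + 12·11·4 + 3·1·2 + 9·5·8 + 8·7·11 = 2203 ≡ 6.
  α_i^2 mod 13 = [3, 4, 1, 12, 10].
  S_2 = Σ v_i α_i^2 r_i = 7·3·11 + 12·4·4 + 3·1·2 + 9·12·8 + 8·10·11 = 2173 ≡ 2.
  S = (5, 6, 2) ≠ 0, so r is not a codeword (an error is present).
Step 3: locate the error. For a single error e at position i, S_ℓ = v_i·e·α_i^ℓ, so α_err = S_1/S_0.
  S_0^{−1} = 5^{−1} = 8 (mod 13), so α_err = 6·8 = 48 ≡ 9 = α_1. Error position i = 1.
  Consistency check: S_2/S_1 = 2·11 = 22 ≡ 9 = α_err ✓ (single-error assumption holds).
Step 4: error magnitude e = S_0/v_1 = S_0·∏_{j≠1}(α_1 − α_j) = 5·2 = 10 ≡ 10 (mod 13).
Step 5: correct position 1: c_1 = r_1 − e = 11 − 10 ≡ 1 (mod 13). Hence c = [1, 4, 2, 8, 11].
  Check: interpolating c through the α_i gives m(x) = 7 + 8·x (degree < 2) with m(α_i) = c_i for every i, so c is indeed a codeword.


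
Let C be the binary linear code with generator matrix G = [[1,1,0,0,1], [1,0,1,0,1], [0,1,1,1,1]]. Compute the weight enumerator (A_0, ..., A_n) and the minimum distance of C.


Weight distribution: A_0 = 1, A_2 = 2, A_3 = 4, A_4 = 1. Minimum distance d = 2.

Enumerate all 2^3 = 8 messages m ∈ F_2^3.
For each, compute codeword c = mG in F_2^5, then tally its weight.
  m = 000 → c = 00000, weight = 0.
  m = 100 → c = 11001, weight = 3.
  m = 010 → c = 10101, weight = 3.
  m = 110 → c = 01100, weight = 2.
  m = 001 → c = 01111, weight = 4.
  m = 101 → c = 10110, weight = 3.
  m = 011 → c = 11010, weight = 3.
  m = 111 → c = 00011, weight = 2.
Tally weights:
  weight 0: 1 codewords.
  weight 2: 2 codewords.
  weight 3: 4 codewords.
  weight 4: 1 codewords.
Minimum distance d = smallest w > 0 with A_w > 0 = 2.
Sanity: Σ A_w = 8 = 2^3 = 8 ✓.


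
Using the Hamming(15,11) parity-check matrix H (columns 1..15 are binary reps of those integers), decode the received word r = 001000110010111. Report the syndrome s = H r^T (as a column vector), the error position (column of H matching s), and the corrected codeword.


s = (1, 0, 1, 1)^T, error position = 11, corrected codeword c = 001000110000111

Compute s = H r^T mod 2 one row at a time:
  s_1 = 1 + 0 + 0 + 1 + 0 + 1 + 1 + 1 = 5 ≡ 1 (mod 2).
  s_2 = 0 + 0 + 0 + 1 + 0 + 1 + 1 + 1 = 4 ≡ 0 (mod 2).
  s_3 = 0 + 1 + 0 + 1 + 0 + 1 + 1 + 1 = 5 ≡ 1 (mod 2).
  s_4 = 0 + 1 + 0 + 1 + 0 + 1 + 1 + 1 = 5 ≡ 1 (mod 2).
s = (1, 0, 1, 1)^T — this equals column 11 of H (binary 1011), so error is at position 11.
Correct: flip bit 11 of r = 001000110010111 to get c = 001000110000111.


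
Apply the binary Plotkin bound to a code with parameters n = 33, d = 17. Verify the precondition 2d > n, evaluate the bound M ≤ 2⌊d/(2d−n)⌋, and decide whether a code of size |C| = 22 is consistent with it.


Plotkin bound M ≤ 34; given |C| = 22 ≤ bound (satisfied).

Check applicability: 2d = 34, n = 33.
2d − n = 1 > 0, so Plotkin applies.
Compute d/(2d−n) = 17/1 ≈ 17.0000.
⌊d/(2d−n)⌋ = 17.
Plotkin bound: M ≤ 2·17 = 34.
Given |C| = 22, check: satisfied.
This |C| is below the Plotkin bound.


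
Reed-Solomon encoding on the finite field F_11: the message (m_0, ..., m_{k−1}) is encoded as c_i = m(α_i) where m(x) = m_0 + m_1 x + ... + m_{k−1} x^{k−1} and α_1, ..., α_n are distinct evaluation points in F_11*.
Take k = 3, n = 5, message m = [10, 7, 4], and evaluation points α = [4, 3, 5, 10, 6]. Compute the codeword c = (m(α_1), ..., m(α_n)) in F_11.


c = [3, 1, 2, 7, 9]

Message polynomial: m(x) = 10 + 7·x + 4·x^2 (mod 11).
For each evaluation point α_i, compute m(α_i) mod 11:
  α_1 = 4: Horner steps 4 → 1 → 3, so m(4) = 3.
  α_2 = 3: Horner steps 4 → 8 → 1, so m(3) = 1.
  α_3 = 5: Horner steps 4 → 5 → 2, so m(5) = 2.
  α_4 = 10: Horner steps 4 → 3 → 7, so m(10) = 7.
  α_5 = 6: Horner steps 4 → 9 → 9, so m(6) = 9.
Codeword c = [3, 1, 2, 7, 9] ∈ F_11^5.


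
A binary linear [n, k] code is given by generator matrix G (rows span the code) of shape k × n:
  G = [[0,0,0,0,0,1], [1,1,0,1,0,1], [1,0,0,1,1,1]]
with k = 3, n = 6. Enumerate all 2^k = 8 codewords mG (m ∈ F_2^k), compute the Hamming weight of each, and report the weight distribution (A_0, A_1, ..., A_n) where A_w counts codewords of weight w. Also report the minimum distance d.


Weight distribution: A_0 = 1, A_1 = 1, A_2 = 1, A_3 = 3, A_4 = 2. Minimum distance d = 1.

Enumerate all 2^3 = 8 messages m ∈ F_2^3.
For each, compute codeword c = mG in F_2^6, then tally its weight.
  m = 000 → c = 000000, weight = 0.
  m = 100 → c = 000001, weight = 1.
  m = 010 → c = 110101, weight = 4.
  m = 110 → c = 110100, weight = 3.
  m = 001 → c = 100111, weight = 4.
  m = 101 → c = 100110, weight = 3.
  m = 011 → c = 010010, weight = 2.
  m = 111 → c = 010011, weight = 3.
Tally weights:
  weight 0: 1 codewords.
  weight 1: 1 codewords.
  weight 2: 1 codewords.
  weight 3: 3 codewords.
  weight 4: 2 codewords.
Minimum distance d = smallest w > 0 with A_w > 0 = 1.
Sanity: Σ A_w = 8 = 2^3 = 8 ✓.


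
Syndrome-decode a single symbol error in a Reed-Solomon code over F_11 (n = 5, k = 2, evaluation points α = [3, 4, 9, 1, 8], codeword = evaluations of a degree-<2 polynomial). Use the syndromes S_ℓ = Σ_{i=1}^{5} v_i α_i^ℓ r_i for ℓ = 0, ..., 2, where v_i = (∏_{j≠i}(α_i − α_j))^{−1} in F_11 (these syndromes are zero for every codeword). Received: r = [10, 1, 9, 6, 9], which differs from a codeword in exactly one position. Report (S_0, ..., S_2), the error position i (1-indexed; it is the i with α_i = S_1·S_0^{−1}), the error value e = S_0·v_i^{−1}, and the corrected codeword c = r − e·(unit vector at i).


S = (1, 9, 4), error at position 3, error magnitude e = 9, c = [10, 1, 0, 6, 9].

Step 1: column multipliers v_i = (∏_{j≠i}(α_i − α_j))^{−1} mod 11.
  i = 1 (α = 3): (3−4)(3−9)(3−1)(3−8) = (−1)·(−6)·2·(−5) = −60 ≡ 6, so v_1 = 6^{−1} = 2 (mod 11).
  i = 2 (α = 4): (4−3)(4−9)(4−1)(4−8) = 1·(−5)·3·(−4) = 60 ≡ 5, so v_2 = 5^{−1} = 9 (mod 11).
  i = 3 (α = 9): (9−3)(9−4)(9−1)(9−8) = 6·5·8·1 = 240 ≡ 9, so v_3 = 9^{−1} = 5 (mod 11).
  i = 4 (α = 1): (1−3)(1−4)(1−9)(1−8) = (−2)·(−3)·(−8)·(−7) = 336 ≡ 6, so v_4 = 6^{−1} = 2 (mod 11).
  i = 5 (α = 8): (8−3)(8−4)(8−9)(8−1) = 5·4·(−1)·7 = −140 ≡ 3, so v_5 = 3^{−1} = 4 (mod 11).
  v = [2, 9, 5, 2, 4].
Step 2: syndromes of r = [10, 1, 9, 6, 9] (all sums mod 11).
  S_0 = Σ v_i r_i = 2·10 + 9·1 + 5·9 + 2·6 + 4·9 = 122 ≡ 1.
  S_1 = Σ v_i α_i r_i = 2·3·10 + 9·4·1 + 5·9·9 + 2·1·6 + 4·8·9 = 801 ≡ 9.
  α_i^2 mod 11 = [9, 5, 4, 1, 9].
  S_2 = Σ v_i α_i^2 r_i = 2·9·10 + 9·5·1 + 5·4·9 + 2·1·6 + 4·9·9 = 741 ≡ 4.
  S = (1, 9, 4) ≠ 0, so r is not a codeword (an error is present).
Step 3: locate the error. For a single error e at position i, S_ℓ = v_i·e·α_i^ℓ, so α_err = S_1/S_0.
  S_0^{−1} = 1^{−1} = 1 (mod 11), so α_err = 9·1 = 9 ≡ 9 = α_3. Error position i = 3.
  Consistency check: S_2/S_1 = 4·5 = 20 ≡ 9 = α_err ✓ (single-error assumption holds).
Step 4: error magnitude e = S_0/v_3 = S_0·∏_{j≠3}(α_3 − α_j) = 1·9 = 9 ≡ 9 (mod 11).
Step 5: correct position 3: c_3 = r_3 − e = 9 − 9 ≡ 0 (mod 11). Hence c = [10, 1, 0, 6, 9].
  Check: interpolating c through the α_i gives m(x) = 4 + 2·x (degree < 2) with m(α_i) = c_i for every i, so c is indeed a codeword.


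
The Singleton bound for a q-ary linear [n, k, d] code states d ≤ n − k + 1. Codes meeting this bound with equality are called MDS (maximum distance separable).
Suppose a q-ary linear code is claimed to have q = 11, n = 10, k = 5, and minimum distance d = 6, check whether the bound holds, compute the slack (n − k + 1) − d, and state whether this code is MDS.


Singleton RHS = n − k + 1 = 6, slack = 0, bound satisfied, MDS.

Singleton bound: d ≤ n − k + 1.
Here n = 10, k = 5, so n − k + 1 = 6.
Given d = 6, check d ≤ 6: YES.
Slack = (n − k + 1) − d = 0.
The code is MDS (slack = 0).
Description: the claimed parameters are [10, 5, 6]_11; such a code would be MDS (meets Singleton bound).


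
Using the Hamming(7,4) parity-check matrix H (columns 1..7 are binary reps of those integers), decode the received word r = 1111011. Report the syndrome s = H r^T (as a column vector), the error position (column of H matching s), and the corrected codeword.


s = (1, 0, 1)^T, error position = 5, corrected codeword c = 1111111

Compute s = H r^T mod 2 one row at a time:
  s_1 = 1 + 0 + 1 + 1 = 3 ≡ 1 (mod 2).
  s_2 = 1 + 1 + 1 + 1 = 4 ≡ 0 (mod 2).
  s_3 = 1 + 1 + 0 + 1 = 3 ≡ 1 (mod 2).
s = (1, 0, 1)^T — this equals column 5 of H (binary 101), so error is at position 5.
Correct: flip bit 5 of r = 1111011 to get c = 1111111.


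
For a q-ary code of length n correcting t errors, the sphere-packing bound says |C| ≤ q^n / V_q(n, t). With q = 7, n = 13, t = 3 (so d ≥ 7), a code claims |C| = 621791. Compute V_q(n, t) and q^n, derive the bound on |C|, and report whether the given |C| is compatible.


V_q(n, t) = 64663, q^n = 96889010407, Hamming bound = 1498368, |C| = 621791 ≤ bound (satisfied).

Step 1: Compute V_q(n, t) = Σ_{j=0}^3 C(n, j) (q−1)^j.
  j = 0: C(13,0)·(6)^0 = 1·1 = 1.
  j = 1: C(13,1)·(6)^1 = 13·6 = 78.
  j = 2: C(13,2)·(6)^2 = 78·36 = 2808.
  j = 3: C(13,3)·(6)^3 = 286·216 = 61776.
  V_q(n, t) = 1 + 78 + 2808 + 61776 = 64663.
Step 2: q^n = 7^13 = 96889010407.
Step 3: Hamming bound ⌊q^n / V_q(n,t)⌋ = ⌊96889010407/64663⌋ = 1498368.
Step 4: Compare |C| = 621791 to 1498368: satisfied.
The claimed |C| lies below the Hamming bound.


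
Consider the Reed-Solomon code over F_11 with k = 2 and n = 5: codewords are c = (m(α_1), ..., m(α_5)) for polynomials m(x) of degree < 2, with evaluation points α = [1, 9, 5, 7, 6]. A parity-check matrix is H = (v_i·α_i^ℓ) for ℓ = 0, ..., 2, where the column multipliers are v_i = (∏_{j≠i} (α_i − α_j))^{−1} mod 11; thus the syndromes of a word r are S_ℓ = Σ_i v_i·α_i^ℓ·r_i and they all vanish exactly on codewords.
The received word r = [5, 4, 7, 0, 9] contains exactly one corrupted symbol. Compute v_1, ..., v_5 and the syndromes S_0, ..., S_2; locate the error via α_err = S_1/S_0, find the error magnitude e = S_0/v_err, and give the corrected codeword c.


S = (2, 2, 2), error at position 1, error magnitude e = 6, c = [10, 4, 7, 0, 9].

Step 1: column multipliers v_i = (∏_{j≠i}(α_i − α_j))^{−1} mod 11.
  i = 1 (α = 1): (1−9)(1−5)(1−7)(1−6) = (−8)·(−4)·(−6)·(−5) = 960 ≡ 3, so v_1 = 3^{−1} = 4 (mod 11).
  i = 2 (α = 9): (9−1)(9−5)(9−7)(9−6) = 8·4·2·3 = 192 ≡ 5, so v_2 = 5^{−1} = 9 (mod 11).
  i = 3 (α = 5): (5−1)(5−9)(5−7)(5−6) = 4·(−4)·(−2)·(−1) = −32 ≡ 1, so v_3 = 1^{−1} = 1 (mod 11).
  i = 4 (α = 7): (7−1)(7−9)(7−5)(7−6) = 6·(−2)·2·1 = −24 ≡ 9, so v_4 = 9^{−1} = 5 (mod 11).
  i = 5 (α = 6): (6−1)(6−9)(6−5)(6−7) = 5·(−3)·1·(−1) = 15 ≡ 4, so v_5 = 4^{−1} = 3 (mod 11).
  v = [4, 9, 1, 5, 3].
Step 2: syndromes of r = [5, 4, 7, 0, 9] (all sums mod 11).
  S_0 = Σ v_i r_i = 4·5 + 9·4 + 1·7 + 5·0 + 3·9 = 90 ≡ 2.
  S_1 = Σ v_i α_i r_i = 4·1·5 + 9·9·4 + 1·5·7 + 5·7·0 + 3·6·9 = 541 ≡ 2.
  α_i^2 mod 11 = [1, 4, 3, 5, 3].
  S_2 = Σ v_i α_i^2 r_i = 4·1·5 + 9·4·4 + 1·3·7 + 5·5·0 + 3·3·9 = 266 ≡ 2.
  S = (2, 2, 2) ≠ 0, so r is not a codeword (an error is present).
Step 3: locate the error. For a single error e at position i, S_ℓ = v_i·e·α_i^ℓ, so α_err = S_1/S_0.
  S_0^{−1} = 2^{−1} = 6 (mod 11), so α_err = 2·6 = 12 ≡ 1 = α_1. Error position i = 1.
  Consistency check: S_2/S_1 = 2·6 = 12 ≡ 1 = α_err ✓ (single-error assumption holds).
Step 4: error magnitude e = S_0/v_1 = S_0·∏_{j≠1}(α_1 − α_j) = 2·3 = 6 ≡ 6 (mod 11).
Step 5: correct position 1: c_1 = r_1 − e = 5 − 6 ≡ 10 (mod 11). Hence c = [10, 4, 7, 0, 9].
  Check: interpolating c through the α_i gives m(x) = 8 + 2·x (degree < 2) with m(α_i) = c_i for every i, so c is indeed a codeword.


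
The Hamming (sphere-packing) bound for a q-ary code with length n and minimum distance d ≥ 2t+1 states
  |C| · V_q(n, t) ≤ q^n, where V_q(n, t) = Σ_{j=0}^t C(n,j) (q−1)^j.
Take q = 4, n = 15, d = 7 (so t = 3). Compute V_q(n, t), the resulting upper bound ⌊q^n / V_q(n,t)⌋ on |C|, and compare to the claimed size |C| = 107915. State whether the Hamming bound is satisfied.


V_q(n, t) = 13276, q^n = 1073741824, Hamming bound = 80878, |C| = 107915 > bound (violated).

Step 1: Compute V_q(n, t) = Σ_{j=0}^3 C(n, j) (q−1)^j.
  j = 0: C(15,0)·(3)^0 = 1·1 = 1.
  j = 1: C(15,1)·(3)^1 = 15·3 = 45.
  j = 2: C(15,2)·(3)^2 = 105·9 = 945.
  j = 3: C(15,3)·(3)^3 = 455·27 = 12285.
  V_q(n, t) = 1 + 45 + 945 + 12285 = 13276.
Step 2: q^n = 4^15 = 1073741824.
Step 3: Hamming bound ⌊q^n / V_q(n,t)⌋ = ⌊1073741824/13276⌋ = 80878.
Step 4: Compare |C| = 107915 to 80878: violated.
The claimed |C| lies above the Hamming bound, so no 4-ary code of length 15 with d ≥ 7 can have 107915 codewords.


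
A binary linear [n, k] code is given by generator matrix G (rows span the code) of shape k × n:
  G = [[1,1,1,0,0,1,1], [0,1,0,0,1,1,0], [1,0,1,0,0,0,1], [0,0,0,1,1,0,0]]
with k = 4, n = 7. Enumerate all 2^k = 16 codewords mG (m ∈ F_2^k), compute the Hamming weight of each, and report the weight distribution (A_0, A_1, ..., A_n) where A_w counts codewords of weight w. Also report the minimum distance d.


Weight distribution: A_0 = 1, A_1 = 2, A_2 = 2, A_3 = 3, A_4 = 3, A_5 = 2, A_6 = 2, A_7 = 1. Minimum distance d = 1.

Enumerate all 2^4 = 16 messages m ∈ F_2^4.
For each, compute codeword c = mG in F_2^7, then tally its weight.
  m = 0000 → c = 0000000, weight = 0.
  m = 1000 → c = 1110011, weight = 5.
  m = 0100 → c = 0100110, weight = 3.
  m = 1100 → c = 1010101, weight = 4.
  m = 0010 → c = 1010001, weight = 3.
  m = 1010 → c = 0100010, weight = 2.
  m = 0110 → c = 1110111, weight = 6.
  m = 1110 → c = 0000100, weight = 1.
  m = 0001 → c = 0001100, weight = 2.
  m = 1001 → c = 1111111, weight = 7.
  m = 0101 → c = 0101010, weight = 3.
  m = 1101 → c = 1011001, weight = 4.
  m = 0011 → c = 1011101, weight = 5.
  m = 1011 → c = 0101110, weight = 4.
  m = 0111 → c = 1111011, weight = 6.
  m = 1111 → c = 0001000, weight = 1.
Tally weights:
  weight 0: 1 codewords.
  weight 1: 2 codewords.
  weight 2: 2 codewords.
  weight 3: 3 codewords.
  weight 4: 3 codewords.
  weight 5: 2 codewords.
  weight 6: 2 codewords.
  weight 7: 1 codewords.
Minimum distance d = smallest w > 0 with A_w > 0 = 1.
Sanity: Σ A_w = 16 = 2^4 = 16 ✓.


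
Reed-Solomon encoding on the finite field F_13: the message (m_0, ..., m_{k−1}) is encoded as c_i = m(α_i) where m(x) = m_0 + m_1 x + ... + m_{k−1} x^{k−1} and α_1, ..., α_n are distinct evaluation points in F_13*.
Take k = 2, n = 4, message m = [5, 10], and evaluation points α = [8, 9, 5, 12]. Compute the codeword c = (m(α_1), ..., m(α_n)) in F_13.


c = [7, 4, 3, 8]

Message polynomial: m(x) = 5 + 10·x (mod 13).
For each evaluation point α_i, compute m(α_i) mod 13:
  α_1 = 8: Horner steps 10 → 7, so m(8) = 7.
  α_2 = 9: Horner steps 10 → 4, so m(9) = 4.
  α_3 = 5: Horner steps 10 → 3, so m(5) = 3.
  α_4 = 12: Horner steps 10 → 8, so m(12) = 8.
Codeword c = [7, 4, 3, 8] ∈ F_13^4.


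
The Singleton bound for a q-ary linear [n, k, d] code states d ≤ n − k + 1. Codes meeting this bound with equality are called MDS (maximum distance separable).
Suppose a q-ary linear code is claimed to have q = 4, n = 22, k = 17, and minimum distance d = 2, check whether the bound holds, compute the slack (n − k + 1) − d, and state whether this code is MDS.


Singleton RHS = n − k + 1 = 6, slack = 4, bound satisfied, not MDS.

Singleton bound: d ≤ n − k + 1.
Here n = 22, k = 17, so n − k + 1 = 6.
Given d = 2, check d ≤ 6: YES.
Slack = (n − k + 1) − d = 4.
The code is NOT MDS (slack = 4 > 0).
Description: the claimed parameters are [22, 17, 2]_4; such a code would be non-MDS.


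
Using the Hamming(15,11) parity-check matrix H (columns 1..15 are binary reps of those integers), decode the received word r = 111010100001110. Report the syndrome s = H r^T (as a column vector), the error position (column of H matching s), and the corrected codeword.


s = (1, 1, 0, 1)^T, error position = 13, corrected codeword c = 111010100001010

Compute s = H r^T mod 2 one row at a time:
  s_1 = 0 + 0 + 0 + 0 + 1 + 1 + 1 + 0 = 3 ≡ 1 (mod 2).
  s_2 = 0 + 1 + 0 + 1 + 1 + 1 + 1 + 0 = 5 ≡ 1 (mod 2).
  s_3 = 1 + 1 + 0 + 1 + 0 + 0 + 1 + 0 = 4 ≡ 0 (mod 2).
  s_4 = 1 + 1 + 1 + 1 + 0 + 0 + 1 + 0 = 5 ≡ 1 (mod 2).
s = (1, 1, 0, 1)^T — this equals column 13 of H (binary 1101), so error is at position 13.
Correct: flip bit 13 of r = 111010100001110 to get c = 111010100001010.


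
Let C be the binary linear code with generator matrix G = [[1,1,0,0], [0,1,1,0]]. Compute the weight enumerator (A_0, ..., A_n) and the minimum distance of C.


Weight distribution: A_0 = 1, A_2 = 3. Minimum distance d = 2.

Enumerate all 2^2 = 4 messages m ∈ F_2^2.
For each, compute codeword c = mG in F_2^4, then tally its weight.
  m = 00 → c = 0000, weight = 0.
  m = 10 → c = 1100, weight = 2.
  m = 01 → c = 0110, weight = 2.
  m = 11 → c = 1010, weight = 2.
Tally weights:
  weight 0: 1 codewords.
  weight 2: 3 codewords.
Minimum distance d = smallest w > 0 with A_w > 0 = 2.
Sanity: Σ A_w = 4 = 2^2 = 4 ✓.


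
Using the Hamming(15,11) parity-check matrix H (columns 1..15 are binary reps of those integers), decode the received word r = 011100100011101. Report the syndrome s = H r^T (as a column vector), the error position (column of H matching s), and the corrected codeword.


s = (0, 1, 1, 1)^T, error position = 7, corrected codeword c = 011100000011101

Compute s = H r^T mod 2 one row at a time:
  s_1 = 0 + 0 + 0 + 1 + 1 + 1 + 0 + 1 = 4 ≡ 0 (mod 2).
  s_2 = 1 + 0 + 0 + 1 + 1 + 1 + 0 + 1 = 5 ≡ 1 (mod 2).
  s_3 = 1 + 1 + 0 + 1 + 0 + 1 + 0 + 1 = 5 ≡ 1 (mod 2).
  s_4 = 0 + 1 + 0 + 1 + 0 + 1 + 1 + 1 = 5 ≡ 1 (mod 2).
s = (0, 1, 1, 1)^T — this equals column 7 of H (binary 0111), so error is at position 7.
Correct: flip bit 7 of r = 011100100011101 to get c = 011100000011101.


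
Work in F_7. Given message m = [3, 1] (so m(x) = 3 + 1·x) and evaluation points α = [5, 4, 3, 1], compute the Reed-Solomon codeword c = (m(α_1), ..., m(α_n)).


c = [1, 0, 6, 4]

Message polynomial: m(x) = 3 + 1·x (mod 7).
For each evaluation point α_i, compute m(α_i) mod 7:
  α_1 = 5: Horner steps 1 → 1, so m(5) = 1.
  α_2 = 4: Horner steps 1 → 0, so m(4) = 0.
  α_3 = 3: Horner steps 1 → 6, so m(3) = 6.
  α_4 = 1: Horner steps 1 → 4, so m(1) = 4.
Codeword c = [1, 0, 6, 4] ∈ F_7^4.


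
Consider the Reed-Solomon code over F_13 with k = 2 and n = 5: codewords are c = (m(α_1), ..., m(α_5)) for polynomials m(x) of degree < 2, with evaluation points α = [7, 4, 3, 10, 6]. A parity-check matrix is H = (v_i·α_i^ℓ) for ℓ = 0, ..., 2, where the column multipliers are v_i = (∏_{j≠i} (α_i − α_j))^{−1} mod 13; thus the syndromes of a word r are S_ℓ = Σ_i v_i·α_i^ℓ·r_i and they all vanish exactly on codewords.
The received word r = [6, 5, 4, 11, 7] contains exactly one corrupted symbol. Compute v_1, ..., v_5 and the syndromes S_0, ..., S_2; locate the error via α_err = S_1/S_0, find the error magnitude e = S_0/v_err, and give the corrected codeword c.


S = (8, 4, 2), error at position 1, error magnitude e = 11, c = [8, 5, 4, 11, 7].

Step 1: column multipliers v_i = (∏_{j≠i}(α_i − α_j))^{−1} mod 13.
  i = 1 (α = 7): (7−4)(7−3)(7−10)(7−6) = 3·4·(−3)·1 = −36 ≡ 3, so v_1 = 3^{−1} = 9 (mod 13).
  i = 2 (α = 4): (4−7)(4−3)(4−10)(4−6) = (−3)·1·(−6)·(−2) = −36 ≡ 3, so v_2 = 3^{−1} = 9 (mod 13).
  i = 3 (α = 3): (3−7)(3−4)(3−10)(3−6) = (−4)·(−1)·(−7)·(−3) = 84 ≡ 6, so v_3 = 6^{−1} = 11 (mod 13).
  i = 4 (α = 10): (10−7)(10−4)(10−3)(10−6) = 3·6·7·4 = 504 ≡ 10, so v_4 = 10^{−1} = 4 (mod 13).
  i = 5 (α = 6): (6−7)(6−4)(6−3)(6−10) = (−1)·2·3·(−4) = 24 ≡ 11, so v_5 = 11^{−1} = 6 (mod 13).
  v = [9, 9, 11, 4, 6].
Step 2: syndromes of r = [6, 5, 4, 11, 7] (all sums mod 13).
  S_0 = Σ v_i r_i = 9·6 + 9·5 + 11·4 + 4·11 + 6·7 = 229 ≡ 8.
  S_1 = Σ v_i α_i r_i = 9·7·6 + 9·4·5 + 11·3·4 + 4·10·11 + 6·6·7 = 1382 ≡ 4.
  α_i^2 mod 13 = [10, 3, 9, 9, 10].
  S_2 = Σ v_i α_i^2 r_i = 9·10·6 + 9·3·5 + 11·9·4 + 4·9·11 + 6·10·7 = 1887 ≡ 2.
  S = (8, 4, 2) ≠ 0, so r is not a codeword (an error is present).
Step 3: locate the error. For a single error e at position i, S_ℓ = v_i·e·α_i^ℓ, so α_err = S_1/S_0.
  S_0^{−1} = 8^{−1} = 5 (mod 13), so α_err = 4·5 = 20 ≡ 7 = α_1. Error position i = 1.
  Consistency check: S_2/S_1 = 2·10 = 20 ≡ 7 = α_err ✓ (single-error assumption holds).
Step 4: error magnitude e = S_0/v_1 = S_0·∏_{j≠1}(α_1 − α_j) = 8·3 = 24 ≡ 11 (mod 13).
Step 5: correct position 1: c_1 = r_1 − e = 6 − 11 ≡ 8 (mod 13). Hence c = [8, 5, 4, 11, 7].
  Check: interpolating c through the α_i gives m(x) = 1 + 1·x (degree < 2) with m(α_i) = c_i for every i, so c is indeed a codeword.


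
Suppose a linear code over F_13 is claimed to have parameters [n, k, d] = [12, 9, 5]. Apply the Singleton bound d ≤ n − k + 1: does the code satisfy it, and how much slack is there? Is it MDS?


Singleton RHS = n − k + 1 = 4, slack = -1, bound violated (no such code; not MDS).

Singleton bound: d ≤ n − k + 1.
Here n = 12, k = 9, so n − k + 1 = 4.
Given d = 5, check d ≤ 4: NO.
Slack = (n − k + 1) − d = -1.
The slack is negative: d = 5 exceeds n − k + 1 = 4 by 1, so the Singleton bound is violated and no linear [12, 9, 5]_13 code can exist. In particular it is not MDS (MDS requires d = n − k + 1 exactly).
Description: the claimed parameters are [12, 9, 5]_13; such a code would be impossible (violates the Singleton bound).


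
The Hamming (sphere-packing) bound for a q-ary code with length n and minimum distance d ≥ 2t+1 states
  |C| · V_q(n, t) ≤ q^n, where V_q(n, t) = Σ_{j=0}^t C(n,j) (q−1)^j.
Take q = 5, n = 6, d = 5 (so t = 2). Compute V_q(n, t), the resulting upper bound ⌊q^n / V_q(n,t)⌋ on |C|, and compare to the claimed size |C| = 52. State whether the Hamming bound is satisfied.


V_q(n, t) = 265, q^n = 15625, Hamming bound = 58, |C| = 52 ≤ bound (satisfied).

Step 1: Compute V_q(n, t) = Σ_{j=0}^2 C(n, j) (q−1)^j.
  j = 0: C(6,0)·(4)^0 = 1·1 = 1.
  j = 1: C(6,1)·(4)^1 = 6·4 = 24.
  j = 2: C(6,2)·(4)^2 = 15·16 = 240.
  V_q(n, t) = 1 + 24 + 240 = 265.
Step 2: q^n = 5^6 = 15625.
Step 3: Hamming bound ⌊q^n / V_q(n,t)⌋ = ⌊15625/265⌋ = 58.
Step 4: Compare |C| = 52 to 58: satisfied.
The claimed |C| lies below the Hamming bound.


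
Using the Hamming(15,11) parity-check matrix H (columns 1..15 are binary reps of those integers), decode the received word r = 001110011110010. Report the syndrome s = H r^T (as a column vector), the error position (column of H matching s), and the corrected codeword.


s = (1, 1, 0, 0)^T, error position = 12, corrected codeword c = 001110011111010

Compute s = H r^T mod 2 one row at a time:
  s_1 = 1 + 1 + 1 + 1 + 0 + 0 + 1 + 0 = 5 ≡ 1 (mod 2).
  s_2 = 1 + 1 + 0 + 0 + 0 + 0 + 1 + 0 = 3 ≡ 1 (mod 2).
  s_3 = 0 + 1 + 0 + 0 + 1 + 1 + 1 + 0 = 4 ≡ 0 (mod 2).
  s_4 = 0 + 1 + 1 + 0 + 1 + 1 + 0 + 0 = 4 ≡ 0 (mod 2).
s = (1, 1, 0, 0)^T — this equals column 12 of H (binary 1100), so error is at position 12.
Correct: flip bit 12 of r = 001110011110010 to get c = 001110011111010.


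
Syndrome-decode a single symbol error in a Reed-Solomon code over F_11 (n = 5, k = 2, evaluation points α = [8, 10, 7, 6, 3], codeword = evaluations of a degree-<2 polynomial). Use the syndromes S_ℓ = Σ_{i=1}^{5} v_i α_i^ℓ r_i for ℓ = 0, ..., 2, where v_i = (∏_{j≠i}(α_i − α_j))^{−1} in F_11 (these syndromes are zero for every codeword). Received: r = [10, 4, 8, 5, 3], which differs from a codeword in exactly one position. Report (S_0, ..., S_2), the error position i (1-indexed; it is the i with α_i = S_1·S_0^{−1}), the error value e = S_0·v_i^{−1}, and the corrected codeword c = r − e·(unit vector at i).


S = (6, 9, 8), error at position 3, error magnitude e = 6, c = [10, 4, 2, 5, 3].

Step 1: column multipliers v_i = (∏_{j≠i}(α_i − α_j))^{−1} mod 11.
  i = 1 (α = 8): (8−10)(8−7)(8−6)(8−3) = (−2)·1·2·5 = −20 ≡ 2, so v_1 = 2^{−1} = 6 (mod 11).
  i = 2 (α = 10): (10−8)(10−7)(10−6)(10−3) = 2·3·4·7 = 168 ≡ 3, so v_2 = 3^{−1} = 4 (mod 11).
  i = 3 (α = 7): (7−8)(7−10)(7−6)(7−3) = (−1)·(−3)·1·4 = 12 ≡ 1, so v_3 = 1^{−1} = 1 (mod 11).
  i = 4 (α = 6): (6−8)(6−10)(6−7)(6−3) = (−2)·(−4)·(−1)·3 = −24 ≡ 9, so v_4 = 9^{−1} = 5 (mod 11).
  i = 5 (α = 3): (3−8)(3−10)(3−7)(3−6) = (−5)·(−7)·(−4)·(−3) = 420 ≡ 2, so v_5 = 2^{−1} = 6 (mod 11).
  v = [6, 4, 1, 5, 6].
Step 2: syndromes of r = [10, 4, 8, 5, 3] (all sums mod 11).
  S_0 = Σ v_i r_i = 6·10 + 4·4 + 1·8 + 5·5 + 6·3 = 127 ≡ 6.
  S_1 = Σ v_i α_i r_i = 6·8·10 + 4·10·4 + 1·7·8 + 5·6·5 + 6·3·3 = 900 ≡ 9.
  α_i^2 mod 11 = [9, 1, 5, 3, 9].
  S_2 = Σ v_i α_i^2 r_i = 6·9·10 + 4·1·4 + 1·5·8 + 5·3·5 + 6·9·3 = 833 ≡ 8.
  S = (6, 9, 8) ≠ 0, so r is not a codeword (an error is present).
Step 3: locate the error. For a single error e at position i, S_ℓ = v_i·e·α_i^ℓ, so α_err = S_1/S_0.
  S_0^{−1} = 6^{−1} = 2 (mod 11), so α_err = 9·2 = 18 ≡ 7 = α_3. Error position i = 3.
  Consistency check: S_2/S_1 = 8·5 = 40 ≡ 7 = α_err ✓ (single-error assumption holds).
Step 4: error magnitude e = S_0/v_3 = S_0·∏_{j≠3}(α_3 − α_j) = 6·1 = 6 ≡ 6 (mod 11).
Step 5: correct position 3: c_3 = r_3 − e = 8 − 6 ≡ 2 (mod 11). Hence c = [10, 4, 2, 5, 3].
  Check: interpolating c through the α_i gives m(x) = 1 + 8·x (degree < 2) with m(α_i) = c_i for every i, so c is indeed a codeword.


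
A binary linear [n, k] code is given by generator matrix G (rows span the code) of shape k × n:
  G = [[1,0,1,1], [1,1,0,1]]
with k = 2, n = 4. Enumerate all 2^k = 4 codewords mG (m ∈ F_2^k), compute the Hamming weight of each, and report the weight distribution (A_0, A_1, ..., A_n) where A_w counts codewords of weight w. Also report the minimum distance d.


Weight distribution: A_0 = 1, A_2 = 1, A_3 = 2. Minimum distance d = 2.

Enumerate all 2^2 = 4 messages m ∈ F_2^2.
For each, compute codeword c = mG in F_2^4, then tally its weight.
  m = 00 → c = 0000, weight = 0.
  m = 10 → c = 1011, weight = 3.
  m = 01 → c = 1101, weight = 3.
  m = 11 → c = 0110, weight = 2.
Tally weights:
  weight 0: 1 codewords.
  weight 2: 1 codewords.
  weight 3: 2 codewords.
Minimum distance d = smallest w > 0 with A_w > 0 = 2.
Sanity: Σ A_w = 4 = 2^2 = 4 ✓.


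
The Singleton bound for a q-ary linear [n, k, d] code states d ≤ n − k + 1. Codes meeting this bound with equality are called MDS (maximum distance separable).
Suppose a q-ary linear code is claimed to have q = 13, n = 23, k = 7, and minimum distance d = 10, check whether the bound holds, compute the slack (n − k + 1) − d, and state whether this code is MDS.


Singleton RHS = n − k + 1 = 17, slack = 7, bound satisfied, not MDS.

Singleton bound: d ≤ n − k + 1.
Here n = 23, k = 7, so n − k + 1 = 17.
Given d = 10, check d ≤ 17: YES.
Slack = (n − k + 1) − d = 7.
The code is NOT MDS (slack = 7 > 0).
Description: the claimed parameters are [23, 7, 10]_13; such a code would be non-MDS.


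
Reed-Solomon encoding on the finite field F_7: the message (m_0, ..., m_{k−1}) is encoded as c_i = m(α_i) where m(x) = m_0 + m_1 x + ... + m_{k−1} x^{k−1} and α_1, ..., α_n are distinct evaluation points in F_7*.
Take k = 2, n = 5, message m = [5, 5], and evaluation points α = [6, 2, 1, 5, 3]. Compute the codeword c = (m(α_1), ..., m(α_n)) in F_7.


c = [0, 1, 3, 2, 6]

Message polynomial: m(x) = 5 + 5·x (mod 7).
For each evaluation point α_i, compute m(α_i) mod 7:
  α_1 = 6: Horner steps 5 → 0, so m(6) = 0.
  α_2 = 2: Horner steps 5 → 1, so m(2) = 1.
  α_3 = 1: Horner steps 5 → 3, so m(1) = 3.
  α_4 = 5: Horner steps 5 → 2, so m(5) = 2.
  α_5 = 3: Horner steps 5 → 6, so m(3) = 6.
Codeword c = [0, 1, 3, 2, 6] ∈ F_7^5.


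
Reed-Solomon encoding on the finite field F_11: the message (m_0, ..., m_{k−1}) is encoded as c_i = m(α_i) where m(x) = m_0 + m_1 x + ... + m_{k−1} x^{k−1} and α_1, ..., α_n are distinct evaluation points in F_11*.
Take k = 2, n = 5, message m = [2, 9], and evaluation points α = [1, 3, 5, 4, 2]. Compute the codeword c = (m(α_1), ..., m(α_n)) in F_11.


c = [0, 7, 3, 5, 9]

Message polynomial: m(x) = 2 + 9·x (mod 11).
For each evaluation point α_i, compute m(α_i) mod 11:
  α_1 = 1: Horner steps 9 → 0, so m(1) = 0.
  α_2 = 3: Horner steps 9 → 7, so m(3) = 7.
  α_3 = 5: Horner steps 9 → 3, so m(5) = 3.
  α_4 = 4: Horner steps 9 → 5, so m(4) = 5.
  α_5 = 2: Horner steps 9 → 9, so m(2) = 9.
Codeword c = [0, 7, 3, 5, 9] ∈ F_11^5.


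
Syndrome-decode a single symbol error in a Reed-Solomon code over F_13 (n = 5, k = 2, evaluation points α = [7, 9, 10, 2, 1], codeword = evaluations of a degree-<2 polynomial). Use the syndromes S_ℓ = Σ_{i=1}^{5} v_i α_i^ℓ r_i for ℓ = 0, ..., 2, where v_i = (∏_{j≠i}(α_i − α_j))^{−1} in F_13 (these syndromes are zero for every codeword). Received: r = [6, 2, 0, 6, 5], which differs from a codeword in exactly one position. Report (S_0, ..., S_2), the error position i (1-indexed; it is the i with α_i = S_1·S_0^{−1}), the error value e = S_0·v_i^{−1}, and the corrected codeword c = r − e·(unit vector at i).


S = (7, 1, 2), error at position 4, error magnitude e = 3, c = [6, 2, 0, 3, 5].

Step 1: column multipliers v_i = (∏_{j≠i}(α_i − α_j))^{−1} mod 13.
  i = 1 (α = 7): (7−9)(7−10)(7−2)(7−1) = (−2)·(−3)·5·6 = 180 ≡ 11, so v_1 = 11^{−1} = 6 (mod 13).
  i = 2 (α = 9): (9−7)(9−10)(9−2)(9−1) = 2·(−1)·7·8 = −112 ≡ 5, so v_2 = 5^{−1} = 8 (mod 13).
  i = 3 (α = 10): (10−7)(10−9)(10−2)(10−1) = 3·1·8·9 = 216 ≡ 8, so v_3 = 8^{−1} = 5 (mod 13).
  i = 4 (α = 2): (2−7)(2−9)(2−10)(2−1) = (−5)·(−7)·(−8)·1 = −280 ≡ 6, so v_4 = 6^{−1} = 11 (mod 13).
  i = 5 (α = 1): (1−7)(1−9)(1−10)(1−2) = (−6)·(−8)·(−9)·(−1) = 432 ≡ 3, so v_5 = 3^{−1} = 9 (mod 13).
  v = [6, 8, 5, 11, 9].
Step 2: syndromes of r = [6, 2, 0, 6, 5] (all sums mod 13).
  S_0 = Σ v_i r_i = 6·6 + 8·2 + 5·0 + 11·6 + 9·5 = 163 ≡ 7.
  S_1 = Σ v_i α_i r_i = 6·7·6 + 8·9·2 + 5·10·0 + 11·2·6 + 9·1·5 = 573 ≡ 1.
  α_i^2 mod 13 = [10, 3, 9, 4, 1].
  S_2 = Σ v_i α_i^2 r_i = 6·10·6 + 8·3·2 + 5·9·0 + 11·4·6 + 9·1·5 = 717 ≡ 2.
  S = (7, 1, 2) ≠ 0, so r is not a codeword (an error is present).
Step 3: locate the error. For a single error e at position i, S_ℓ = v_i·e·α_i^ℓ, so α_err = S_1/S_0.
  S_0^{−1} = 7^{−1} = 2 (mod 13), so α_err = 1·2 = 2 ≡ 2 = α_4. Error position i = 4.
  Consistency check: S_2/S_1 = 2·1 = 2 ≡ 2 = α_err ✓ (single-error assumption holds).
Step 4: error magnitude e = S_0/v_4 = S_0·∏_{j≠4}(α_4 − α_j) = 7·6 = 42 ≡ 3 (mod 13).
Step 5: correct position 4: c_4 = r_4 − e = 6 − 3 ≡ 3 (mod 13). Hence c = [6, 2, 0, 3, 5].
  Check: interpolating c through the α_i gives m(x) = 7 + 11·x (degree < 2) with m(α_i) = c_i for every i, so c is indeed a codeword.


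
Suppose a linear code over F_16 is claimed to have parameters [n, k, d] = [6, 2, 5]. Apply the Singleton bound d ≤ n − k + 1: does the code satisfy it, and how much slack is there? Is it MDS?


Singleton RHS = n − k + 1 = 5, slack = 0, bound satisfied, MDS.

Singleton bound: d ≤ n − k + 1.
Here n = 6, k = 2, so n − k + 1 = 5.
Given d = 5, check d ≤ 5: YES.
Slack = (n − k + 1) − d = 0.
The code is MDS (slack = 0).
Description: the claimed parameters are [6, 2, 5]_16; such a code would be MDS (meets Singleton bound).


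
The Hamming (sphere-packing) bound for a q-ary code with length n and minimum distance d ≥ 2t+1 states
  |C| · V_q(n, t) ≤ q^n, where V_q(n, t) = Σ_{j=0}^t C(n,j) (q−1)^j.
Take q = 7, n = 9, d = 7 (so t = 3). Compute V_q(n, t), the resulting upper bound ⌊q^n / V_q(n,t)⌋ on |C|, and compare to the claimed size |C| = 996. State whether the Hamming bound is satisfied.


V_q(n, t) = 19495, q^n = 40353607, Hamming bound = 2069, |C| = 996 ≤ bound (satisfied).

Step 1: Compute V_q(n, t) = Σ_{j=0}^3 C(n, j) (q−1)^j.
  j = 0: C(9,0)·(6)^0 = 1·1 = 1.
  j = 1: C(9,1)·(6)^1 = 9·6 = 54.
  j = 2: C(9,2)·(6)^2 = 36·36 = 1296.
  j = 3: C(9,3)·(6)^3 = 84·216 = 18144.
  V_q(n, t) = 1 + 54 + 1296 + 18144 = 19495.
Step 2: q^n = 7^9 = 40353607.
Step 3: Hamming bound ⌊q^n / V_q(n,t)⌋ = ⌊40353607/19495⌋ = 2069.
Step 4: Compare |C| = 996 to 2069: satisfied.
The claimed |C| lies below the Hamming bound.


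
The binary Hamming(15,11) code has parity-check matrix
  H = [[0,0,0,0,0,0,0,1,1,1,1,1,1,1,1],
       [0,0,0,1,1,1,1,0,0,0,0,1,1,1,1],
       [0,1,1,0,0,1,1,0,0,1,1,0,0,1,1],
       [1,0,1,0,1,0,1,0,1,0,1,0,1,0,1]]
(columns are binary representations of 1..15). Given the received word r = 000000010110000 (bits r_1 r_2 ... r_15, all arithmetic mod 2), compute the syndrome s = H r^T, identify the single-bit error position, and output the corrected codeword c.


s = (1, 0, 0, 1)^T, error position = 9, corrected codeword c = 000000011110000

Compute s = H r^T mod 2 one row at a time:
  s_1 = 1 + 0 + 1 + 1 + 0 + 0 + 0 + 0 = 3 ≡ 1 (mod 2).
  s_2 = 0 + 0 + 0 + 0 + 0 + 0 + 0 + 0 = 0 ≡ 0 (mod 2).
  s_3 = 0 + 0 + 0 + 0 + 1 + 1 + 0 + 0 = 2 ≡ 0 (mod 2).
  s_4 = 0 + 0 + 0 + 0 + 0 + 1 + 0 + 0 = 1 ≡ 1 (mod 2).
s = (1, 0, 0, 1)^T — this equals column 9 of H (binary 1001), so error is at position 9.
Correct: flip bit 9 of r = 000000010110000 to get c = 000000011110000.


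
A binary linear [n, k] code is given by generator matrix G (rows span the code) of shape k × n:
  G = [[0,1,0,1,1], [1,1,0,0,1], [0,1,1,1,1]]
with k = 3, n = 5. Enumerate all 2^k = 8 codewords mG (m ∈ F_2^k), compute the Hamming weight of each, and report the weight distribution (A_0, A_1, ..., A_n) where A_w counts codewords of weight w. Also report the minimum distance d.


Weight distribution: A_0 = 1, A_1 = 1, A_2 = 1, A_3 = 3, A_4 = 2. Minimum distance d = 1.

Enumerate all 2^3 = 8 messages m ∈ F_2^3.
For each, compute codeword c = mG in F_2^5, then tally its weight.
  m = 000 → c = 00000, weight = 0.
  m = 100 → c = 01011, weight = 3.
  m = 010 → c = 11001, weight = 3.
  m = 110 → c = 10010, weight = 2.
  m = 001 → c = 01111, weight = 4.
  m = 101 → c = 00100, weight = 1.
  m = 011 → c = 10110, weight = 3.
  m = 111 → c = 11101, weight = 4.
Tally weights:
  weight 0: 1 codewords.
  weight 1: 1 codewords.
  weight 2: 1 codewords.
  weight 3: 3 codewords.
  weight 4: 2 codewords.
Minimum distance d = smallest w > 0 with A_w > 0 = 1.
Sanity: Σ A_w = 8 = 2^3 = 8 ✓.


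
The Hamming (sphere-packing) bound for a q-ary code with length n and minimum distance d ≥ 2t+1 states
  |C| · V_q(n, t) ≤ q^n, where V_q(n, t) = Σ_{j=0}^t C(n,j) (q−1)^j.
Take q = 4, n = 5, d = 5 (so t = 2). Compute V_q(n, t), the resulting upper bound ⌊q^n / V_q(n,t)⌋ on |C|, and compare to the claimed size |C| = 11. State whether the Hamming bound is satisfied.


V_q(n, t) = 106, q^n = 1024, Hamming bound = 9, |C| = 11 > bound (violated).

Step 1: Compute V_q(n, t) = Σ_{j=0}^2 C(n, j) (q−1)^j.
  j = 0: C(5,0)·(3)^0 = 1·1 = 1.
  j = 1: C(5,1)·(3)^1 = 5·3 = 15.
  j = 2: C(5,2)·(3)^2 = 10·9 = 90.
  V_q(n, t) = 1 + 15 + 90 = 106.
Step 2: q^n = 4^5 = 1024.
Step 3: Hamming bound ⌊q^n / V_q(n,t)⌋ = ⌊1024/106⌋ = 9.
Step 4: Compare |C| = 11 to 9: violated.
The claimed |C| lies above the Hamming bound, so no 4-ary code of length 5 with d ≥ 5 can have 11 codewords.


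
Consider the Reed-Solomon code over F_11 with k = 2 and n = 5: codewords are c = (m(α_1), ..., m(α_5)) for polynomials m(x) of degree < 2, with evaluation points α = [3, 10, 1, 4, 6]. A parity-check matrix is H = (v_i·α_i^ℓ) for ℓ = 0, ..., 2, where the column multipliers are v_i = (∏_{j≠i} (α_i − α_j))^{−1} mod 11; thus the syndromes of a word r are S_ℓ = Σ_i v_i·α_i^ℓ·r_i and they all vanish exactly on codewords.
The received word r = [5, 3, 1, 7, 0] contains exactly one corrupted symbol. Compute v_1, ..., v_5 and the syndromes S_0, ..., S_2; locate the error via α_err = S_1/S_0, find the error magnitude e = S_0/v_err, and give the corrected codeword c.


S = (10, 1, 10), error at position 2, error magnitude e = 6, c = [5, 8, 1, 7, 0].

Step 1: column multipliers v_i = (∏_{j≠i}(α_i − α_j))^{−1} mod 11.
  i = 1 (α = 3): (3−10)(3−1)(3−4)(3−6) = (−7)·2·(−1)·(−3) = −42 ≡ 2, so v_1 = 2^{−1} = 6 (mod 11).
  i = 2 (α = 10): (10−3)(10−1)(10−4)(10−6) = 7·9·6·4 = 1512 ≡ 5, so v_2 = 5^{−1} = 9 (mod 11).
  i = 3 (α = 1): (1−3)(1−10)(1−4)(1−6) = (−2)·(−9)·(−3)·(−5) = 270 ≡ 6, so v_3 = 6^{−1} = 2 (mod 11).
  i = 4 (α = 4): (4−3)(4−10)(4−1)(4−6) = 1·(−6)·3·(−2) = 36 ≡ 3, so v_4 = 3^{−1} = 4 (mod 11).
  i = 5 (α = 6): (6−3)(6−10)(6−1)(6−4) = 3·(−4)·5·2 = −120 ≡ 1, so v_5 = 1^{−1} = 1 (mod 11).
  v = [6, 9, 2, 4, 1].
Step 2: syndromes of r = [5, 3, 1, 7, 0] (all sums mod 11).
  S_0 = Σ v_i r_i = 6·5 + 9·3 + 2·1 + 4·7 + 1·0 = 87 ≡ 10.
  S_1 = Σ v_i α_i r_i = 6·3·5 + 9·10·3 + 2·1·1 + 4·4·7 + 1·6·0 = 474 ≡ 1.
  α_i^2 mod 11 = [9, 1, 1, 5, 3].
  S_2 = Σ v_i α_i^2 r_i = 6·9·5 + 9·1·3 + 2·1·1 + 4·5·7 + 1·3·0 = 439 ≡ 10.
  S = (10, 1, 10) ≠ 0, so r is not a codeword (an error is present).
Step 3: locate the error. For a single error e at position i, S_ℓ = v_i·e·α_i^ℓ, so α_err = S_1/S_0.
  S_0^{−1} = 10^{−1} = 10 (mod 11), so α_err = 1·10 = 10 ≡ 10 = α_2. Error position i = 2.
  Consistency check: S_2/S_1 = 10·1 = 10 ≡ 10 = α_err ✓ (single-error assumption holds).
Step 4: error magnitude e = S_0/v_2 = S_0·∏_{j≠2}(α_2 − α_j) = 10·5 = 50 ≡ 6 (mod 11).
Step 5: correct position 2: c_2 = r_2 − e = 3 − 6 ≡ 8 (mod 11). Hence c = [5, 8, 1, 7, 0].
  Check: interpolating c through the α_i gives m(x) = 10 + 2·x (degree < 2) with m(α_i) = c_i for every i, so c is indeed a codeword.
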